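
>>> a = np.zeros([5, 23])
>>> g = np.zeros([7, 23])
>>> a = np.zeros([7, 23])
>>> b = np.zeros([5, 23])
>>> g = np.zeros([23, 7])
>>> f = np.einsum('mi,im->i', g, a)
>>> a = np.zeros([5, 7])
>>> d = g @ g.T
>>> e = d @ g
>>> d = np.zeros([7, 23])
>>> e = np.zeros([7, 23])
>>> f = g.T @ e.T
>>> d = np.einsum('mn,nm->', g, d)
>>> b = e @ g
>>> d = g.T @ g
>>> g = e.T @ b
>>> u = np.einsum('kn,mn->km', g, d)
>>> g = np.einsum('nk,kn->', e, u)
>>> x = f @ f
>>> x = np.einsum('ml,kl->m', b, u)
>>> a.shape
(5, 7)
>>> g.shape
()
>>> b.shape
(7, 7)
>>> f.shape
(7, 7)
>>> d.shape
(7, 7)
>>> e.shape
(7, 23)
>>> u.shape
(23, 7)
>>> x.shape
(7,)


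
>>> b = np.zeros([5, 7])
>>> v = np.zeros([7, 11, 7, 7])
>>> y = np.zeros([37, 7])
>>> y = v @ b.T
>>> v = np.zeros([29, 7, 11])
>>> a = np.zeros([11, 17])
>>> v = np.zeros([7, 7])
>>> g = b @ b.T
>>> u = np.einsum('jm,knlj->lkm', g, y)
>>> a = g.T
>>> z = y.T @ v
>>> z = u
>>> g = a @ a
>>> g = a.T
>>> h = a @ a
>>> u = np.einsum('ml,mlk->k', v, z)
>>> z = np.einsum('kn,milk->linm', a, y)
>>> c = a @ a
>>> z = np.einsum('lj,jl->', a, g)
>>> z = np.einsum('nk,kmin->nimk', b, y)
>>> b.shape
(5, 7)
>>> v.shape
(7, 7)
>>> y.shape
(7, 11, 7, 5)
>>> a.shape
(5, 5)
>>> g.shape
(5, 5)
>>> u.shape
(5,)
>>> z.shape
(5, 7, 11, 7)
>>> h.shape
(5, 5)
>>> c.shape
(5, 5)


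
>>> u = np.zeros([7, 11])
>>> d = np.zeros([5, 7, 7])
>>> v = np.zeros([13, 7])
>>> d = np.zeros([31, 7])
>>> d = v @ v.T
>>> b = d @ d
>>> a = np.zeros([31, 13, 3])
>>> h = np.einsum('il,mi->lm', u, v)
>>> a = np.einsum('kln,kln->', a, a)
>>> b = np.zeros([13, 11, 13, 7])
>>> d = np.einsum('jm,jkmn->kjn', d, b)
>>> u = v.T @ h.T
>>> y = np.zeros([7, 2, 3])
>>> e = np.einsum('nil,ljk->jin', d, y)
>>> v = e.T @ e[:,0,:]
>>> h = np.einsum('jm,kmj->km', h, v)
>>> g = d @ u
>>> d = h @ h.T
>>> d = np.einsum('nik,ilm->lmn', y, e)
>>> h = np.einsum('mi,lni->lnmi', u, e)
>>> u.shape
(7, 11)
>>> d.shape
(13, 11, 7)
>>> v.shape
(11, 13, 11)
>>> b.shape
(13, 11, 13, 7)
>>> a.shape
()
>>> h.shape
(2, 13, 7, 11)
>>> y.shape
(7, 2, 3)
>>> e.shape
(2, 13, 11)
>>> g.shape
(11, 13, 11)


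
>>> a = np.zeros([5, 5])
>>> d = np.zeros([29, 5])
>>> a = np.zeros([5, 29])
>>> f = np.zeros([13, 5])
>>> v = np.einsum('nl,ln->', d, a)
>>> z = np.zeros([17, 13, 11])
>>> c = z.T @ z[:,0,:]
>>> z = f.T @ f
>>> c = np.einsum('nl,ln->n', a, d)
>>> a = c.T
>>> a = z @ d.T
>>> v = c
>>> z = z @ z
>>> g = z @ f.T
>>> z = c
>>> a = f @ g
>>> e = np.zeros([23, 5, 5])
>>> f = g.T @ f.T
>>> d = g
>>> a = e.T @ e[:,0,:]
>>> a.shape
(5, 5, 5)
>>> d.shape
(5, 13)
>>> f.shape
(13, 13)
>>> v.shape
(5,)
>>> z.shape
(5,)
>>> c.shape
(5,)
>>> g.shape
(5, 13)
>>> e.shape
(23, 5, 5)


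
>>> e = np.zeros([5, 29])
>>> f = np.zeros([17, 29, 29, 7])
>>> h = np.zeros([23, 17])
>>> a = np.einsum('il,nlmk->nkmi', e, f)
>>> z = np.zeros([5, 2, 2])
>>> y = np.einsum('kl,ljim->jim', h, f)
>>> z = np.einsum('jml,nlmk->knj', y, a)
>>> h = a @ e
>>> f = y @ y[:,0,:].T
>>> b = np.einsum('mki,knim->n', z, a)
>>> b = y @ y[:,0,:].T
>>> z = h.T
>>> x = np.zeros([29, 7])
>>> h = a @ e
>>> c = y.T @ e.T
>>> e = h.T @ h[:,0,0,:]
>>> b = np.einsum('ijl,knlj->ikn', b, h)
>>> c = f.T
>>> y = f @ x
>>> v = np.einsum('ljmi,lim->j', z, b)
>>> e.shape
(29, 29, 7, 29)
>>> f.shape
(29, 29, 29)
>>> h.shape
(17, 7, 29, 29)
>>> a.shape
(17, 7, 29, 5)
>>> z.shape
(29, 29, 7, 17)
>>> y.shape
(29, 29, 7)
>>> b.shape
(29, 17, 7)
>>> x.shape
(29, 7)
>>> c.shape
(29, 29, 29)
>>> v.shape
(29,)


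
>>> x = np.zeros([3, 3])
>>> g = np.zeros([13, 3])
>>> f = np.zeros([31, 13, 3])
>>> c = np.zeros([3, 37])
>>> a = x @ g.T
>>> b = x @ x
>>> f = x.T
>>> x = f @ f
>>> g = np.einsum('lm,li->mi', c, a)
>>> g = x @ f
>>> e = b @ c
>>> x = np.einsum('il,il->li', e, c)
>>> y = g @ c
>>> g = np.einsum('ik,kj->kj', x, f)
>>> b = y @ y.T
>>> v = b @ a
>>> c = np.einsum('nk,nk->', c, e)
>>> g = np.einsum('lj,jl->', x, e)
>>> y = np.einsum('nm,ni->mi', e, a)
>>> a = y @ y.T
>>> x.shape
(37, 3)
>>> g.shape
()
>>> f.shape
(3, 3)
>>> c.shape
()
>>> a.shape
(37, 37)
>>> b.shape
(3, 3)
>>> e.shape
(3, 37)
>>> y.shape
(37, 13)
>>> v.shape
(3, 13)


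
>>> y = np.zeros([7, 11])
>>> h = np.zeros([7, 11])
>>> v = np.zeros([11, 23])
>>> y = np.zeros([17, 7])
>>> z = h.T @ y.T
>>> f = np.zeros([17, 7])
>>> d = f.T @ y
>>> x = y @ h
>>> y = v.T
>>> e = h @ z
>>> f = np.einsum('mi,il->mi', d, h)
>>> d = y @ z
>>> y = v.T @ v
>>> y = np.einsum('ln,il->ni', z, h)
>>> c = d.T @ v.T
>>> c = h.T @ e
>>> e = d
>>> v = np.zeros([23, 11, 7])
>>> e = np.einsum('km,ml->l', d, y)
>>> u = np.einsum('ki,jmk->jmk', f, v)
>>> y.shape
(17, 7)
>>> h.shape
(7, 11)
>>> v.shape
(23, 11, 7)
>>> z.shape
(11, 17)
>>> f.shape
(7, 7)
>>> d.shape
(23, 17)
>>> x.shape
(17, 11)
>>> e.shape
(7,)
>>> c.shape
(11, 17)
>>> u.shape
(23, 11, 7)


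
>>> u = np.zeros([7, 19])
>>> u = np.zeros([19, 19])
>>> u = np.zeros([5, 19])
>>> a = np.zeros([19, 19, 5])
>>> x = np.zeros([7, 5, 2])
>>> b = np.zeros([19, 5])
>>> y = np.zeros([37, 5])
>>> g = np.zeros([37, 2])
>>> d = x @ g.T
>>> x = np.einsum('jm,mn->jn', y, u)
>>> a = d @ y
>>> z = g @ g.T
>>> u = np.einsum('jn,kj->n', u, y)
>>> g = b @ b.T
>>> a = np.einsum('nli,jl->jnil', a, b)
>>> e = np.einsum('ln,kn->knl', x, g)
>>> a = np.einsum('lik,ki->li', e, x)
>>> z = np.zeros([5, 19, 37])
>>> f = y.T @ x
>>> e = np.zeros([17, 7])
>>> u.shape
(19,)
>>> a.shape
(19, 19)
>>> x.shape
(37, 19)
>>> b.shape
(19, 5)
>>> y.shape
(37, 5)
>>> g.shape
(19, 19)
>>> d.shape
(7, 5, 37)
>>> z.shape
(5, 19, 37)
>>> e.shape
(17, 7)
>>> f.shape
(5, 19)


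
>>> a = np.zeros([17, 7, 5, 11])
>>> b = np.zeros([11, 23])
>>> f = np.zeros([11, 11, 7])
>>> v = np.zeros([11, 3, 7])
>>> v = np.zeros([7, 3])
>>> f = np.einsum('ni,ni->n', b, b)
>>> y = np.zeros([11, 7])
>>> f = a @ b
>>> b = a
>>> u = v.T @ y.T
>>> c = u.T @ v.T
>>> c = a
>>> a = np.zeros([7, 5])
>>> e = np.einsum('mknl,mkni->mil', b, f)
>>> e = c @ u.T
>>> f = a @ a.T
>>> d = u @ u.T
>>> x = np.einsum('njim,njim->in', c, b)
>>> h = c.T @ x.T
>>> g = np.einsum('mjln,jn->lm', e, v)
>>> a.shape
(7, 5)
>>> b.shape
(17, 7, 5, 11)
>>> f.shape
(7, 7)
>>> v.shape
(7, 3)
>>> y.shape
(11, 7)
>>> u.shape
(3, 11)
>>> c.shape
(17, 7, 5, 11)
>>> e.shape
(17, 7, 5, 3)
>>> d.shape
(3, 3)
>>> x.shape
(5, 17)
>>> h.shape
(11, 5, 7, 5)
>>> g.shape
(5, 17)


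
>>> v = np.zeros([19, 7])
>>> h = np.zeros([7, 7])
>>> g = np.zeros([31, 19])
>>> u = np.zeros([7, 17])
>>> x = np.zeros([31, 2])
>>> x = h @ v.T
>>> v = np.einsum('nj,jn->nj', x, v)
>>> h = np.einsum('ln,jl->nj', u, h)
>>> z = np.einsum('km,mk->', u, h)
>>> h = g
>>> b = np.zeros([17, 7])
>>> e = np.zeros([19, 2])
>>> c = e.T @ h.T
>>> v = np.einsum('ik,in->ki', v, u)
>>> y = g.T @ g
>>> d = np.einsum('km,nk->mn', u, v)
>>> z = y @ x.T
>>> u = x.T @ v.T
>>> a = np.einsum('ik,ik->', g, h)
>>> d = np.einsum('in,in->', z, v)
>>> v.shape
(19, 7)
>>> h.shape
(31, 19)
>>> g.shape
(31, 19)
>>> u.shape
(19, 19)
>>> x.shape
(7, 19)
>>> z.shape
(19, 7)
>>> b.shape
(17, 7)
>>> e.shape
(19, 2)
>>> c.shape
(2, 31)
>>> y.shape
(19, 19)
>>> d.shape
()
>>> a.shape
()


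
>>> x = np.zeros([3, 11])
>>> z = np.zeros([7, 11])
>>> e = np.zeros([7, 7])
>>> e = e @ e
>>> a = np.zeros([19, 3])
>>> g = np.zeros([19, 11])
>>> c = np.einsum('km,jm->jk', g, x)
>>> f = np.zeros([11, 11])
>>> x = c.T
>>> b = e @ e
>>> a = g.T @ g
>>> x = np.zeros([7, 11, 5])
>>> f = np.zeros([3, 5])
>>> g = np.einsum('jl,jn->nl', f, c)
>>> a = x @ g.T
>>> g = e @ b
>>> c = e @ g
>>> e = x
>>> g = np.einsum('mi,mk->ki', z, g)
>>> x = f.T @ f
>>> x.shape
(5, 5)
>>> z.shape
(7, 11)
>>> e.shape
(7, 11, 5)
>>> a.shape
(7, 11, 19)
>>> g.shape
(7, 11)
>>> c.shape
(7, 7)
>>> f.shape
(3, 5)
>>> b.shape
(7, 7)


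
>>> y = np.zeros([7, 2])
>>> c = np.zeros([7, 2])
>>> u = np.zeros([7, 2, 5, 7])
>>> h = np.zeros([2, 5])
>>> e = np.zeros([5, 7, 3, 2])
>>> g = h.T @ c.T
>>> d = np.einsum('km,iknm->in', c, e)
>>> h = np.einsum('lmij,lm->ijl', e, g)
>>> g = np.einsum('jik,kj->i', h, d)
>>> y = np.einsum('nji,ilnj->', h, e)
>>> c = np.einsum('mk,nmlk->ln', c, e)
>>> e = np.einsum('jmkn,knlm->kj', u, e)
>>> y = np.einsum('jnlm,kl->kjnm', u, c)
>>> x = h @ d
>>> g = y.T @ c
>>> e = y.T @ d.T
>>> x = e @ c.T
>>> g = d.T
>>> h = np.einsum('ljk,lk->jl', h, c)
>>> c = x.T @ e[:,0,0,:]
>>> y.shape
(3, 7, 2, 7)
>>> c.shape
(3, 7, 2, 5)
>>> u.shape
(7, 2, 5, 7)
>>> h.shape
(2, 3)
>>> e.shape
(7, 2, 7, 5)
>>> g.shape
(3, 5)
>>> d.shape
(5, 3)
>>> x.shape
(7, 2, 7, 3)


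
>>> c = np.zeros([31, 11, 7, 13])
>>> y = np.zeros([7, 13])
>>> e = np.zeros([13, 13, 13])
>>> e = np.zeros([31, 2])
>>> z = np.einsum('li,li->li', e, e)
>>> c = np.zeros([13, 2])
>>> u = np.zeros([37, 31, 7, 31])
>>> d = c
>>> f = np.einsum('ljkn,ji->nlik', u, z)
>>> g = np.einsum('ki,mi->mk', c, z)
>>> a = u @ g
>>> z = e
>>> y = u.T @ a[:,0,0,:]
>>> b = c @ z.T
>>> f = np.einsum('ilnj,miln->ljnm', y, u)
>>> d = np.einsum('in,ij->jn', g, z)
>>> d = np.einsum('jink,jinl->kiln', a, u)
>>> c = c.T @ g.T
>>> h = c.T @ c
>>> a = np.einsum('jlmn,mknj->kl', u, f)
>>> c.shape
(2, 31)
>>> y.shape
(31, 7, 31, 13)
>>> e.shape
(31, 2)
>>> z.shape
(31, 2)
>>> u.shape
(37, 31, 7, 31)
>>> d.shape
(13, 31, 31, 7)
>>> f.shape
(7, 13, 31, 37)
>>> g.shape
(31, 13)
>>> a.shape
(13, 31)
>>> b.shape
(13, 31)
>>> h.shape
(31, 31)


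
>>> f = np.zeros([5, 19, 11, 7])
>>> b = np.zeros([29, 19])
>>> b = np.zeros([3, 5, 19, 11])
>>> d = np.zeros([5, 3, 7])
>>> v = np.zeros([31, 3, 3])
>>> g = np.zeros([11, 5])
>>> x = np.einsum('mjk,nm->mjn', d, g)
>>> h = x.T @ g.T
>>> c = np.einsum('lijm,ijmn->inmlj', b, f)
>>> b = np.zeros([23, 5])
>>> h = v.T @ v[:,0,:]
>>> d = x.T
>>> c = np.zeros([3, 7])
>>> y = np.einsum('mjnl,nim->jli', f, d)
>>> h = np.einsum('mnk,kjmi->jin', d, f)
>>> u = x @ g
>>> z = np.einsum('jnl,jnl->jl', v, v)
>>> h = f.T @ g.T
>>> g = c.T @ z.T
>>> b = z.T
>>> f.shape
(5, 19, 11, 7)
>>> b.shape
(3, 31)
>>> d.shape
(11, 3, 5)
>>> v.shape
(31, 3, 3)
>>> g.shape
(7, 31)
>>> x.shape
(5, 3, 11)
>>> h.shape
(7, 11, 19, 11)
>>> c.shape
(3, 7)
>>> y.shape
(19, 7, 3)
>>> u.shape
(5, 3, 5)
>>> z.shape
(31, 3)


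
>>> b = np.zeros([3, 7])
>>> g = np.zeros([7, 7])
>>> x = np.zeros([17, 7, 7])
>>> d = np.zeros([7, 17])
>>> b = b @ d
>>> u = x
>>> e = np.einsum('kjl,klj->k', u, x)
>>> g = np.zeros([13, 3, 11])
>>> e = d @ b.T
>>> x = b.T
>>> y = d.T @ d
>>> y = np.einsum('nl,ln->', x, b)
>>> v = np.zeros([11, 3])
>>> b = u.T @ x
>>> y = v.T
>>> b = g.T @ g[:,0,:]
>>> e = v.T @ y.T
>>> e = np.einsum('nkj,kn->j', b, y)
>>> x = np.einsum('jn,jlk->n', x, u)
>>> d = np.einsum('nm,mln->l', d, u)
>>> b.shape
(11, 3, 11)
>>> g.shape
(13, 3, 11)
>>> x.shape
(3,)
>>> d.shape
(7,)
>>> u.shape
(17, 7, 7)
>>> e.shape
(11,)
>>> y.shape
(3, 11)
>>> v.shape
(11, 3)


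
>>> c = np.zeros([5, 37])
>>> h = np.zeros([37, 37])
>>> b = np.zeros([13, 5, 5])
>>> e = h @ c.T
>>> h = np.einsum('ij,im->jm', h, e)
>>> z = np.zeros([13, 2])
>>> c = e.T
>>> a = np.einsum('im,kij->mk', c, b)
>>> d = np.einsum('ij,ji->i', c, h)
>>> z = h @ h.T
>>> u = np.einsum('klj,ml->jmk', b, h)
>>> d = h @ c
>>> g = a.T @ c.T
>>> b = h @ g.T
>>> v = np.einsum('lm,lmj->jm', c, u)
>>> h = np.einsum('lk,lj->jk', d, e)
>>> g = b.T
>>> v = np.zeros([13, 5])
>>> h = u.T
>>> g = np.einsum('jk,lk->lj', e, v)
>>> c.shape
(5, 37)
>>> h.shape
(13, 37, 5)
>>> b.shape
(37, 13)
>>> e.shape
(37, 5)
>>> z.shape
(37, 37)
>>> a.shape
(37, 13)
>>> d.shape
(37, 37)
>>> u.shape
(5, 37, 13)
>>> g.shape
(13, 37)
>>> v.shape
(13, 5)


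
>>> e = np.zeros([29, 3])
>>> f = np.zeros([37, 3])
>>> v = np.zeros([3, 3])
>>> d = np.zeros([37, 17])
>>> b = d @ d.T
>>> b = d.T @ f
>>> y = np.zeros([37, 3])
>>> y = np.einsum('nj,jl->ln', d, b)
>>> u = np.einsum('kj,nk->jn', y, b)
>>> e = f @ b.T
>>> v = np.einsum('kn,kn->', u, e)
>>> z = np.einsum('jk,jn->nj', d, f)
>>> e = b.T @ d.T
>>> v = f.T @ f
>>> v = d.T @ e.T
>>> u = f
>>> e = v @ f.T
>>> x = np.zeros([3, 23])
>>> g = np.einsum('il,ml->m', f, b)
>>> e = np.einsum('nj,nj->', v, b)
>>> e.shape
()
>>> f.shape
(37, 3)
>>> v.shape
(17, 3)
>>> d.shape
(37, 17)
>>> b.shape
(17, 3)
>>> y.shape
(3, 37)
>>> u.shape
(37, 3)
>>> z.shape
(3, 37)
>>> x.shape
(3, 23)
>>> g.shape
(17,)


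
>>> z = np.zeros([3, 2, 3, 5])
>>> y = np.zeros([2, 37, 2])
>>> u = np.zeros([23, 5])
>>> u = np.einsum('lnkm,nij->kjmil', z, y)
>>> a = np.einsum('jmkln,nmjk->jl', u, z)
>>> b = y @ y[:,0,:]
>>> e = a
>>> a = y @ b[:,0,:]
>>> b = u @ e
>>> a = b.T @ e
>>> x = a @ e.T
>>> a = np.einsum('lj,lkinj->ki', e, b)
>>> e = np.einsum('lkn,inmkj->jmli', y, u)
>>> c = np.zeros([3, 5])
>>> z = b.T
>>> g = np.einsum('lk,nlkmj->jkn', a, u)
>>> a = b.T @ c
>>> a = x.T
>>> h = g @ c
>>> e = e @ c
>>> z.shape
(37, 37, 5, 2, 3)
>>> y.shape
(2, 37, 2)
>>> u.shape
(3, 2, 5, 37, 3)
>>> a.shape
(3, 2, 5, 37, 37)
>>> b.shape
(3, 2, 5, 37, 37)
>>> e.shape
(3, 5, 2, 5)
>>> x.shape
(37, 37, 5, 2, 3)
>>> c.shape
(3, 5)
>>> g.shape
(3, 5, 3)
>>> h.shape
(3, 5, 5)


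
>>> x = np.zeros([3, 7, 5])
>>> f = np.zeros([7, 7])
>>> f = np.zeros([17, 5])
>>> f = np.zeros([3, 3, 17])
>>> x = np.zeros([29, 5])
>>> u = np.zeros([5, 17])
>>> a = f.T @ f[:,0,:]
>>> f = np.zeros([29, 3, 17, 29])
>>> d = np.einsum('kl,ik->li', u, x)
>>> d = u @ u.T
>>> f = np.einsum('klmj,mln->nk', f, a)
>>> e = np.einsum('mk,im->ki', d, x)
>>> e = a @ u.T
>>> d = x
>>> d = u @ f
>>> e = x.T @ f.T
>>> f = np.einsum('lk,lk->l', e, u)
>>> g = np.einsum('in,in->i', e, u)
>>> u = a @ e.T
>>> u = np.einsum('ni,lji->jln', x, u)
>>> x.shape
(29, 5)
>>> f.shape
(5,)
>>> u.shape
(3, 17, 29)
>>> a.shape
(17, 3, 17)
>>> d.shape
(5, 29)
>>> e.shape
(5, 17)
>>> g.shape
(5,)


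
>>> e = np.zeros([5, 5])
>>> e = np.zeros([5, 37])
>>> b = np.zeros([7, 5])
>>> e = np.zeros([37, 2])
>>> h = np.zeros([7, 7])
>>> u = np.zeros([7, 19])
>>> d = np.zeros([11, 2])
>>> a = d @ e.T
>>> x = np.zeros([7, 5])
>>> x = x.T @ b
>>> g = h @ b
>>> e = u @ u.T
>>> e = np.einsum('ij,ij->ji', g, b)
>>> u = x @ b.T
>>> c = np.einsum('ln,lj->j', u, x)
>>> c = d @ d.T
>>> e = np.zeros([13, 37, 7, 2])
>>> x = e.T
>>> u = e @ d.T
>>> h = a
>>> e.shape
(13, 37, 7, 2)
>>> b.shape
(7, 5)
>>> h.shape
(11, 37)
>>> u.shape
(13, 37, 7, 11)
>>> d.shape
(11, 2)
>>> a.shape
(11, 37)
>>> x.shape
(2, 7, 37, 13)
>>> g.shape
(7, 5)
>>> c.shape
(11, 11)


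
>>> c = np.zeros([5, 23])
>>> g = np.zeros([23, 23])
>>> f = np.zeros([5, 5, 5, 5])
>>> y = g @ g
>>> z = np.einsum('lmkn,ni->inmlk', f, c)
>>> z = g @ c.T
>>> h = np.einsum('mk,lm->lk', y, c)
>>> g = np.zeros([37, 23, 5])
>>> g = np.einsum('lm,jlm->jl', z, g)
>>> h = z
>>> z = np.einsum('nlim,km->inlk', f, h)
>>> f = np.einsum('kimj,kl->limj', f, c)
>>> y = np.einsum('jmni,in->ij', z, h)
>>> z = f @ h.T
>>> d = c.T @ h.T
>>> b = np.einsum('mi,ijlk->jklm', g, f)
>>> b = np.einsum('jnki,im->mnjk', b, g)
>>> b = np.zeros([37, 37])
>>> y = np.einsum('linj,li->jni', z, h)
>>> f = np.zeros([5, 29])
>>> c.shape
(5, 23)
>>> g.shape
(37, 23)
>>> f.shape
(5, 29)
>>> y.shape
(23, 5, 5)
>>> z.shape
(23, 5, 5, 23)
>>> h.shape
(23, 5)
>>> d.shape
(23, 23)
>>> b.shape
(37, 37)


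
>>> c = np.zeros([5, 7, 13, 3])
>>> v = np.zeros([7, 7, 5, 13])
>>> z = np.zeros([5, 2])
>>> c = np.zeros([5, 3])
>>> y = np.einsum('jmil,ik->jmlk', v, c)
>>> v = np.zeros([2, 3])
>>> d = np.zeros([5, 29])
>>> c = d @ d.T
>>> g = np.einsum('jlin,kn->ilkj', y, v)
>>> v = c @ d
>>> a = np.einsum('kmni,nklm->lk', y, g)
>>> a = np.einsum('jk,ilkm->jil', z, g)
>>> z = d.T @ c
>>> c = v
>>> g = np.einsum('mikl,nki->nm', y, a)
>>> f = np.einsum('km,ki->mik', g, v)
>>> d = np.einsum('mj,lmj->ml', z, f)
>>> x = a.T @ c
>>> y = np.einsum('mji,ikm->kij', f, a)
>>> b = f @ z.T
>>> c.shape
(5, 29)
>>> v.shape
(5, 29)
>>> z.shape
(29, 5)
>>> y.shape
(13, 5, 29)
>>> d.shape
(29, 7)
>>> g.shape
(5, 7)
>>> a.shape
(5, 13, 7)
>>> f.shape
(7, 29, 5)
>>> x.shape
(7, 13, 29)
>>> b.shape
(7, 29, 29)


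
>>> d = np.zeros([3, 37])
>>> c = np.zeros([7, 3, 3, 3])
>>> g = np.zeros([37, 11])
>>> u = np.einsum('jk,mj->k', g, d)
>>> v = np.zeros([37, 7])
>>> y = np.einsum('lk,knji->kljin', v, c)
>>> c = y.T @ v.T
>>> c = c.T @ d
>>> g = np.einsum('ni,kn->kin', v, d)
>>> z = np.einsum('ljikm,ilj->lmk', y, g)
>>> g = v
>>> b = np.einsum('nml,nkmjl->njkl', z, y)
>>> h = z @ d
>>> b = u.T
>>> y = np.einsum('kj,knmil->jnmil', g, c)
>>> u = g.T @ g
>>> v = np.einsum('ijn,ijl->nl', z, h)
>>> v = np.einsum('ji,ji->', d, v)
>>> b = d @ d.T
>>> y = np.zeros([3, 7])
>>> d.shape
(3, 37)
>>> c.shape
(37, 37, 3, 3, 37)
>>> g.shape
(37, 7)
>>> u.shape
(7, 7)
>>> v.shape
()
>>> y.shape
(3, 7)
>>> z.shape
(7, 3, 3)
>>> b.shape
(3, 3)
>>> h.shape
(7, 3, 37)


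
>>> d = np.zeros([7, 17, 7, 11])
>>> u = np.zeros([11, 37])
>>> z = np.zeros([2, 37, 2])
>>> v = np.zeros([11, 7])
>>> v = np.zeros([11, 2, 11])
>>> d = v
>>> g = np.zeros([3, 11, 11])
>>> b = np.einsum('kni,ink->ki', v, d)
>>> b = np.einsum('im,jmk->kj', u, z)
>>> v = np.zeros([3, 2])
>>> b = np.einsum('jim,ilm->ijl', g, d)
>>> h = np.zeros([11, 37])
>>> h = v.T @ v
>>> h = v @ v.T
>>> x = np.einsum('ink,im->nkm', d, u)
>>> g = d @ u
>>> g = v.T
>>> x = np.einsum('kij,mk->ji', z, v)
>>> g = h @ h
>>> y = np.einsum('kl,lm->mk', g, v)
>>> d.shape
(11, 2, 11)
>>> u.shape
(11, 37)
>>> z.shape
(2, 37, 2)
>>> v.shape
(3, 2)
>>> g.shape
(3, 3)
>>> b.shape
(11, 3, 2)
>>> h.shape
(3, 3)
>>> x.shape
(2, 37)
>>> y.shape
(2, 3)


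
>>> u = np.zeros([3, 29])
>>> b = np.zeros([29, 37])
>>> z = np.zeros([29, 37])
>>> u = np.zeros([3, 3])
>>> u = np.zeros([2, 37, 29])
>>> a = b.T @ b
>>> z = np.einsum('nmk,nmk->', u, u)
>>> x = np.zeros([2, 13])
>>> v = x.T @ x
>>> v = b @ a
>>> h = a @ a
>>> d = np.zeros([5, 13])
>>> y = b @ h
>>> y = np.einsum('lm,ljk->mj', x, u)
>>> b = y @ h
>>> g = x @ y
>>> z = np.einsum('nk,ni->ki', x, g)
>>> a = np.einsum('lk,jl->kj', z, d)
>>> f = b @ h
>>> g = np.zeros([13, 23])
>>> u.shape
(2, 37, 29)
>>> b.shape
(13, 37)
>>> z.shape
(13, 37)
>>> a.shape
(37, 5)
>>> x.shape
(2, 13)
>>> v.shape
(29, 37)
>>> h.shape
(37, 37)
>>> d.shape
(5, 13)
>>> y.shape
(13, 37)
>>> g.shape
(13, 23)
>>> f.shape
(13, 37)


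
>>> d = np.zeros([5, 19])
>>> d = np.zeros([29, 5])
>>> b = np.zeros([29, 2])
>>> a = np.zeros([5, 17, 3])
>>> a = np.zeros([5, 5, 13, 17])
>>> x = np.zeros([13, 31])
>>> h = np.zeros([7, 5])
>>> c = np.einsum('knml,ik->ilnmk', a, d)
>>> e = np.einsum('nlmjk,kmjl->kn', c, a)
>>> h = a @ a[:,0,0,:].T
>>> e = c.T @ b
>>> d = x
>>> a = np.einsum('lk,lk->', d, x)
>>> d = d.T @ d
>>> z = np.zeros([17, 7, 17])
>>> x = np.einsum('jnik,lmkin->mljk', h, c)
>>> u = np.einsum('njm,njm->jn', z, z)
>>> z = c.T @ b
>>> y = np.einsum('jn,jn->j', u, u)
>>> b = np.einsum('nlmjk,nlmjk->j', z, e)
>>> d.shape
(31, 31)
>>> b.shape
(17,)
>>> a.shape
()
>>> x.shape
(17, 29, 5, 5)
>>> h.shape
(5, 5, 13, 5)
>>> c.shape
(29, 17, 5, 13, 5)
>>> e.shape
(5, 13, 5, 17, 2)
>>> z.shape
(5, 13, 5, 17, 2)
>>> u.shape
(7, 17)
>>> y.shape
(7,)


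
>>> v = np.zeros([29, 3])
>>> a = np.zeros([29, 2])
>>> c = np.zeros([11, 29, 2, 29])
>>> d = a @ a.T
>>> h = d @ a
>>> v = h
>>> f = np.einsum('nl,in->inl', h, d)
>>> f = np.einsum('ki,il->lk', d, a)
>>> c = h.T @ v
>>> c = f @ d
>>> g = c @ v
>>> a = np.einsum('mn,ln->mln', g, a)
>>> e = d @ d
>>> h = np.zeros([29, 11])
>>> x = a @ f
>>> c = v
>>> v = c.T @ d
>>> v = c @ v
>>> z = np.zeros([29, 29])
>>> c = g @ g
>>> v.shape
(29, 29)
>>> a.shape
(2, 29, 2)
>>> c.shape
(2, 2)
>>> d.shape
(29, 29)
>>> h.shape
(29, 11)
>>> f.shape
(2, 29)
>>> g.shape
(2, 2)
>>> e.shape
(29, 29)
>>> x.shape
(2, 29, 29)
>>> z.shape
(29, 29)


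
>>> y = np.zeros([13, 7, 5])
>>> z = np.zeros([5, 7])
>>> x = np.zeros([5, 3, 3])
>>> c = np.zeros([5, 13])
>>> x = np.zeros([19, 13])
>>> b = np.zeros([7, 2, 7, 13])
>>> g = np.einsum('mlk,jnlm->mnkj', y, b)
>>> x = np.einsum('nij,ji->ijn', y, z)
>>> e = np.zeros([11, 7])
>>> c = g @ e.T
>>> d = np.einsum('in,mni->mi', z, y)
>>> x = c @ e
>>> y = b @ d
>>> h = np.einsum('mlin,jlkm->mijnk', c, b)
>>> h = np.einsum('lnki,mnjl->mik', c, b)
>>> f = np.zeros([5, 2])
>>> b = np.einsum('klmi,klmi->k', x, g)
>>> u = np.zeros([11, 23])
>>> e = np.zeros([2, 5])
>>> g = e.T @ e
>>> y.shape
(7, 2, 7, 5)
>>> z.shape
(5, 7)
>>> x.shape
(13, 2, 5, 7)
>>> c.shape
(13, 2, 5, 11)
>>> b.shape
(13,)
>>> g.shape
(5, 5)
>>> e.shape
(2, 5)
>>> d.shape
(13, 5)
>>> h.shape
(7, 11, 5)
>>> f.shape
(5, 2)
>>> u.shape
(11, 23)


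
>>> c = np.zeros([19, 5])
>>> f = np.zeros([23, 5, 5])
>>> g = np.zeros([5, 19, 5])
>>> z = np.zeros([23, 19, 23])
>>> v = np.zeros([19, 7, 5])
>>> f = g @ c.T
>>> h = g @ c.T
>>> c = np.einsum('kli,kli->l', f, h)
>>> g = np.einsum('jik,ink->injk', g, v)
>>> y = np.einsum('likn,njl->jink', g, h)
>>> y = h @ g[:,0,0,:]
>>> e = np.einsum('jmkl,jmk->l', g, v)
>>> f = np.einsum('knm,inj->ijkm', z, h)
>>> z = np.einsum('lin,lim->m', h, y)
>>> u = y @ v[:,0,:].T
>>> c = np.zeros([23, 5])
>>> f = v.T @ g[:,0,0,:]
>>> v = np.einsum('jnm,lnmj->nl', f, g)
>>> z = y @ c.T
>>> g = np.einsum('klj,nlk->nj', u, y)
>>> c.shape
(23, 5)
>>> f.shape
(5, 7, 5)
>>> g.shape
(5, 19)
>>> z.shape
(5, 19, 23)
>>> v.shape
(7, 19)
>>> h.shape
(5, 19, 19)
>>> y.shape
(5, 19, 5)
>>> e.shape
(5,)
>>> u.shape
(5, 19, 19)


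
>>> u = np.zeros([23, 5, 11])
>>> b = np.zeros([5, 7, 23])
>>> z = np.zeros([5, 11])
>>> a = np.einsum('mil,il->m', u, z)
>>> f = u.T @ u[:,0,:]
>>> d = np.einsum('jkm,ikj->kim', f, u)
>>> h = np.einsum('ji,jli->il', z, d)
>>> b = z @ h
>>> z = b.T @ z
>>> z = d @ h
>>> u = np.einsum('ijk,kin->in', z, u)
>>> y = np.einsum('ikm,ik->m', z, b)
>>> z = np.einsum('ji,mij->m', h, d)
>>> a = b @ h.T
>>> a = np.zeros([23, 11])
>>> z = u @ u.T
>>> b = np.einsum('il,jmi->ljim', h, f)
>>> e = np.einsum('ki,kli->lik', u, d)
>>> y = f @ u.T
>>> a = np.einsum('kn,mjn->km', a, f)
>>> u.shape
(5, 11)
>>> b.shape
(23, 11, 11, 5)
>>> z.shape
(5, 5)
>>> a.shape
(23, 11)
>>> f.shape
(11, 5, 11)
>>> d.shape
(5, 23, 11)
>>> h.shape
(11, 23)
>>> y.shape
(11, 5, 5)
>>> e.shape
(23, 11, 5)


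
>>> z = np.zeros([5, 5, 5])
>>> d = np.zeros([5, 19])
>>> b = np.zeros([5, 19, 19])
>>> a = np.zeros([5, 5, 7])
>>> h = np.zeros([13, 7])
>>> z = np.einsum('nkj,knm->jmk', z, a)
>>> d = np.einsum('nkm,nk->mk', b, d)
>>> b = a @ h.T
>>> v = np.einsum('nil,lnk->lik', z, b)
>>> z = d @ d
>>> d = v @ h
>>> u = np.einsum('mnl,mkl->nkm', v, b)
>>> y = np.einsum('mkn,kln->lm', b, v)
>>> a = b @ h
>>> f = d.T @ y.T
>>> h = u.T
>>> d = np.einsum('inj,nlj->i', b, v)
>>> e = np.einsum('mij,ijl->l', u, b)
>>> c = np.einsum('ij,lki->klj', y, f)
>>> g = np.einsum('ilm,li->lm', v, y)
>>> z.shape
(19, 19)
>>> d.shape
(5,)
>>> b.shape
(5, 5, 13)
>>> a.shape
(5, 5, 7)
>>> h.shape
(5, 5, 7)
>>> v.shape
(5, 7, 13)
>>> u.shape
(7, 5, 5)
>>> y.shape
(7, 5)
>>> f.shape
(7, 7, 7)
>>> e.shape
(13,)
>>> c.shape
(7, 7, 5)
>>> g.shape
(7, 13)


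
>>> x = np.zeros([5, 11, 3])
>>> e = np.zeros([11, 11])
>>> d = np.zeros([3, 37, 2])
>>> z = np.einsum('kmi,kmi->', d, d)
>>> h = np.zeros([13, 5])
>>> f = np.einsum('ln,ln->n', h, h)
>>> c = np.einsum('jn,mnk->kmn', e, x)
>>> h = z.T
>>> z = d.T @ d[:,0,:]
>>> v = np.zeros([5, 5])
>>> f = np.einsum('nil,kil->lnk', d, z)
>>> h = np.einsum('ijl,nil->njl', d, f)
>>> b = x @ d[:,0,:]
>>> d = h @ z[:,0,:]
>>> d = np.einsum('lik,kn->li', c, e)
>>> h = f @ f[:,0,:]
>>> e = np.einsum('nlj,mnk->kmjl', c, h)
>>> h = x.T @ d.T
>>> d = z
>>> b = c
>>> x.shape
(5, 11, 3)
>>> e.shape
(2, 2, 11, 5)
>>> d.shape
(2, 37, 2)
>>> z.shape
(2, 37, 2)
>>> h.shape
(3, 11, 3)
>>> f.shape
(2, 3, 2)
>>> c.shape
(3, 5, 11)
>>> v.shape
(5, 5)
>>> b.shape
(3, 5, 11)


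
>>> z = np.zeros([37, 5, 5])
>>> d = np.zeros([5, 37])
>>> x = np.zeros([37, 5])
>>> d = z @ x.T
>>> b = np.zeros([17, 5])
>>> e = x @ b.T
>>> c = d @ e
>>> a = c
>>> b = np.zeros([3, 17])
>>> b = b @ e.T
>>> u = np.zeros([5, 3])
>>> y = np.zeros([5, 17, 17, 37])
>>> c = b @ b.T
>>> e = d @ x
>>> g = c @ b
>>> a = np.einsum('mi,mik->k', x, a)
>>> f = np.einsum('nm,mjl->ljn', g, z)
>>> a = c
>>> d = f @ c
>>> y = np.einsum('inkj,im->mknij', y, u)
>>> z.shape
(37, 5, 5)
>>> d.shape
(5, 5, 3)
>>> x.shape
(37, 5)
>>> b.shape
(3, 37)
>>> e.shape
(37, 5, 5)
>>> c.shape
(3, 3)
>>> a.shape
(3, 3)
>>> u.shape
(5, 3)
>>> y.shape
(3, 17, 17, 5, 37)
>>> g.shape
(3, 37)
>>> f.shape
(5, 5, 3)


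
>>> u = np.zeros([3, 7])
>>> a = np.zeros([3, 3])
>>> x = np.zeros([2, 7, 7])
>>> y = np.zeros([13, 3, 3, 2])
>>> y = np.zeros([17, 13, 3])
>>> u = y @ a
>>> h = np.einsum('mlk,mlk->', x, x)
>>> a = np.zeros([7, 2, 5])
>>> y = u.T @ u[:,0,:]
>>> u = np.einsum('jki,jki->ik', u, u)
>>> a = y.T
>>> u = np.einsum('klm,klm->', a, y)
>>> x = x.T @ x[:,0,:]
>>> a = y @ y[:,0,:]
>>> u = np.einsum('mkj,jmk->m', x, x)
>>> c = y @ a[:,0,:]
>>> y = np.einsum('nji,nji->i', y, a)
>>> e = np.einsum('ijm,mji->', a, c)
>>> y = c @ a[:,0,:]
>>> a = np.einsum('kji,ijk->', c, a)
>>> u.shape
(7,)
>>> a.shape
()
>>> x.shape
(7, 7, 7)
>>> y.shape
(3, 13, 3)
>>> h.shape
()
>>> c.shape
(3, 13, 3)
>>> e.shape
()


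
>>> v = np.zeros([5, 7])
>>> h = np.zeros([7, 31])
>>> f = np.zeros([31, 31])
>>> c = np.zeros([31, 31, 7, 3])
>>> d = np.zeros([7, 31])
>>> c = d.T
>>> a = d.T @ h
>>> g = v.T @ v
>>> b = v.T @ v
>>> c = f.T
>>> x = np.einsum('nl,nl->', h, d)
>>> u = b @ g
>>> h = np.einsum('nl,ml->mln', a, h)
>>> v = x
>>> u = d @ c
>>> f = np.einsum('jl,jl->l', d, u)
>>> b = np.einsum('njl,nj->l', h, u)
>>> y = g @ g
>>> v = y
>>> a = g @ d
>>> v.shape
(7, 7)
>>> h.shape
(7, 31, 31)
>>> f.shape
(31,)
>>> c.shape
(31, 31)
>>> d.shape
(7, 31)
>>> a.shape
(7, 31)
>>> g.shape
(7, 7)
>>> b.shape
(31,)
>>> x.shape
()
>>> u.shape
(7, 31)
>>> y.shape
(7, 7)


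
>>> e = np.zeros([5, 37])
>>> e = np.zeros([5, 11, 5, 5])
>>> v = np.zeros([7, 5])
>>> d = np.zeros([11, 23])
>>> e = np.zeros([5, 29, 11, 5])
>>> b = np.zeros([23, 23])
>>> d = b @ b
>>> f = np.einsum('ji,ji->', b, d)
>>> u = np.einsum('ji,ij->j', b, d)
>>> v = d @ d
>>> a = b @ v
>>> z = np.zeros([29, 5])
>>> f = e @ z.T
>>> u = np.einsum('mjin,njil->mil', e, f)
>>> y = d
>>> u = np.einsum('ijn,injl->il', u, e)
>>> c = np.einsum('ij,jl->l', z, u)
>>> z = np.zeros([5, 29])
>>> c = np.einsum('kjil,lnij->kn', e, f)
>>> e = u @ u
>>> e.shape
(5, 5)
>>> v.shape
(23, 23)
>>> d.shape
(23, 23)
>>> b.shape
(23, 23)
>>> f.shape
(5, 29, 11, 29)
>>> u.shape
(5, 5)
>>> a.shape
(23, 23)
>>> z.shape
(5, 29)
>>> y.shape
(23, 23)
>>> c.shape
(5, 29)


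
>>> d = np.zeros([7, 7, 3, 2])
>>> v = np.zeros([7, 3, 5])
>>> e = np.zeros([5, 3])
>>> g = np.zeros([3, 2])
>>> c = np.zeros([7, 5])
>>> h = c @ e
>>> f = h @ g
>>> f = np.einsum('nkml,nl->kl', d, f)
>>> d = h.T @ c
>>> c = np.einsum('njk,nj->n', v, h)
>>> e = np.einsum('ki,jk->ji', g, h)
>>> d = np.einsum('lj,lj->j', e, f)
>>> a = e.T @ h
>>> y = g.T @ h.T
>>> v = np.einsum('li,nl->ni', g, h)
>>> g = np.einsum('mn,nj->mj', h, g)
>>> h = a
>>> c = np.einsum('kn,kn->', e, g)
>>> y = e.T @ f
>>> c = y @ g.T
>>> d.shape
(2,)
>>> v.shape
(7, 2)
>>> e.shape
(7, 2)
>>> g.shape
(7, 2)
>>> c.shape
(2, 7)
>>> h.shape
(2, 3)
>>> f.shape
(7, 2)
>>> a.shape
(2, 3)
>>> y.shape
(2, 2)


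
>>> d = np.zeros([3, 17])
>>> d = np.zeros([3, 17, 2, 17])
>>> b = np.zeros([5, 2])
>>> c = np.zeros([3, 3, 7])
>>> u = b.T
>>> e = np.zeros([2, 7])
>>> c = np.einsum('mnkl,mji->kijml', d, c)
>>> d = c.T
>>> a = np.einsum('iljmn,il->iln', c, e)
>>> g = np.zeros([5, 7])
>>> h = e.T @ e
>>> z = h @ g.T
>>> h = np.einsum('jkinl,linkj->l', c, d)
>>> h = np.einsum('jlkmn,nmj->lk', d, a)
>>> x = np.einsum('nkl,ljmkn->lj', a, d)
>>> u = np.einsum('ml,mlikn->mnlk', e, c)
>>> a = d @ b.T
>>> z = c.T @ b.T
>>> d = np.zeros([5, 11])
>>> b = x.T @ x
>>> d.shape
(5, 11)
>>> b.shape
(3, 3)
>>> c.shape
(2, 7, 3, 3, 17)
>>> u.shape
(2, 17, 7, 3)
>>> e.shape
(2, 7)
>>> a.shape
(17, 3, 3, 7, 5)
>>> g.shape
(5, 7)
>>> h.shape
(3, 3)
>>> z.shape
(17, 3, 3, 7, 5)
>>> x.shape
(17, 3)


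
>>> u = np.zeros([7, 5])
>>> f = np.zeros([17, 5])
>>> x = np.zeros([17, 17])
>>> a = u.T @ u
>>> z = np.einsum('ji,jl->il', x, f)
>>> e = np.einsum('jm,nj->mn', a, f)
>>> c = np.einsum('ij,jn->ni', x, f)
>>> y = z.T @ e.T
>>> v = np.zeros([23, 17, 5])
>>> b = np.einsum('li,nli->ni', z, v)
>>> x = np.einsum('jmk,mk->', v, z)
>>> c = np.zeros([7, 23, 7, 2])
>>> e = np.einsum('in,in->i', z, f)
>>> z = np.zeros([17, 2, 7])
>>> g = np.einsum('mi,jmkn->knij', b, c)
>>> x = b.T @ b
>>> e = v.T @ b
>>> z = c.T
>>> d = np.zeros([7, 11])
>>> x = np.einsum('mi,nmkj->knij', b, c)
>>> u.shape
(7, 5)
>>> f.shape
(17, 5)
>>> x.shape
(7, 7, 5, 2)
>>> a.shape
(5, 5)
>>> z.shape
(2, 7, 23, 7)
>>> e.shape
(5, 17, 5)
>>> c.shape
(7, 23, 7, 2)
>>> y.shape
(5, 5)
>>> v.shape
(23, 17, 5)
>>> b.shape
(23, 5)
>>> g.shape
(7, 2, 5, 7)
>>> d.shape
(7, 11)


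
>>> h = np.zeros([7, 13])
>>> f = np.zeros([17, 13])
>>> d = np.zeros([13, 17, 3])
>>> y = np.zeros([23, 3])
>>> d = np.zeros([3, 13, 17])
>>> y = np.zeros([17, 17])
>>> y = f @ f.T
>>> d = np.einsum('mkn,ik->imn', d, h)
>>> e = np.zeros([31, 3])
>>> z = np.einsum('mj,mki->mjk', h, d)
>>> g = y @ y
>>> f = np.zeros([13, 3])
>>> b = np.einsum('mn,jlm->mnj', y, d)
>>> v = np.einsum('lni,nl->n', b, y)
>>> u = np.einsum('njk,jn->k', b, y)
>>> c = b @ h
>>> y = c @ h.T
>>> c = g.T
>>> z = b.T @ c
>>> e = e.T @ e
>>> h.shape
(7, 13)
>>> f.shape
(13, 3)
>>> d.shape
(7, 3, 17)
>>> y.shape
(17, 17, 7)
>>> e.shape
(3, 3)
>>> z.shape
(7, 17, 17)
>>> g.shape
(17, 17)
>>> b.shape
(17, 17, 7)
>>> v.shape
(17,)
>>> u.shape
(7,)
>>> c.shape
(17, 17)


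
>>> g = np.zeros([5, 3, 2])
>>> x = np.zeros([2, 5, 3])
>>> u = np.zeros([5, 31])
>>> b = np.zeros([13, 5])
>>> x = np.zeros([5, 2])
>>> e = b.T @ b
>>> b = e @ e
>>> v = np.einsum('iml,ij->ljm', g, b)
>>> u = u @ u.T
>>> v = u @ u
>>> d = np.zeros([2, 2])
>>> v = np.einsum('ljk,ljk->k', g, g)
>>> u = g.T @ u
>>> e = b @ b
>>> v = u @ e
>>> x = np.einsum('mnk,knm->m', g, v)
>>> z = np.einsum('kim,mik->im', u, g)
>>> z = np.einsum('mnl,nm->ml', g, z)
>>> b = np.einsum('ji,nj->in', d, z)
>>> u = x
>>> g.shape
(5, 3, 2)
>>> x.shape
(5,)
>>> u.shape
(5,)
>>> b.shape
(2, 5)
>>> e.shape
(5, 5)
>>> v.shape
(2, 3, 5)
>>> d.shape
(2, 2)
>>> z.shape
(5, 2)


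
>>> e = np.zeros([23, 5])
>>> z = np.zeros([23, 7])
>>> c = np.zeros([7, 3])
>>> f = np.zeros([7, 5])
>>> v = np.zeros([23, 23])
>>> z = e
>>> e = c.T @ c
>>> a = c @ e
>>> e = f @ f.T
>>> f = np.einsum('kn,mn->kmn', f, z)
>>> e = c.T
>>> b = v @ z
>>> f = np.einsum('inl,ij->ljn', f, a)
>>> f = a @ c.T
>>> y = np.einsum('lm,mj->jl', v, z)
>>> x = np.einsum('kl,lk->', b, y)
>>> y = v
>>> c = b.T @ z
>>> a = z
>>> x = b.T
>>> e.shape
(3, 7)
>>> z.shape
(23, 5)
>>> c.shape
(5, 5)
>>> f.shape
(7, 7)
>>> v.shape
(23, 23)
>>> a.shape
(23, 5)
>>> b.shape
(23, 5)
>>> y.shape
(23, 23)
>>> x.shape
(5, 23)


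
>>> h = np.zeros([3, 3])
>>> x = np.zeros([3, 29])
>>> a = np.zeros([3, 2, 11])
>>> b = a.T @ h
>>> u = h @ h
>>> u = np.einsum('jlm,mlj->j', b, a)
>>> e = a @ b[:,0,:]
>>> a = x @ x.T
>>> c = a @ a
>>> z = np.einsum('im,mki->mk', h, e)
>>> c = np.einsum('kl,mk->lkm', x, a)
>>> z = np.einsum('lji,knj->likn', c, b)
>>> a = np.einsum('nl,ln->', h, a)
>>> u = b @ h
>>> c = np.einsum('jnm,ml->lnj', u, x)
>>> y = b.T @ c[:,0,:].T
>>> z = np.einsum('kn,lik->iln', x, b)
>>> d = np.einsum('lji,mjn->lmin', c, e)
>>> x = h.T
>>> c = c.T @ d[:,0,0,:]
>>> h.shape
(3, 3)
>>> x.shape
(3, 3)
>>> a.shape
()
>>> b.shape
(11, 2, 3)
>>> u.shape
(11, 2, 3)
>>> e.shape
(3, 2, 3)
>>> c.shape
(11, 2, 3)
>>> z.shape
(2, 11, 29)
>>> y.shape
(3, 2, 29)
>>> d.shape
(29, 3, 11, 3)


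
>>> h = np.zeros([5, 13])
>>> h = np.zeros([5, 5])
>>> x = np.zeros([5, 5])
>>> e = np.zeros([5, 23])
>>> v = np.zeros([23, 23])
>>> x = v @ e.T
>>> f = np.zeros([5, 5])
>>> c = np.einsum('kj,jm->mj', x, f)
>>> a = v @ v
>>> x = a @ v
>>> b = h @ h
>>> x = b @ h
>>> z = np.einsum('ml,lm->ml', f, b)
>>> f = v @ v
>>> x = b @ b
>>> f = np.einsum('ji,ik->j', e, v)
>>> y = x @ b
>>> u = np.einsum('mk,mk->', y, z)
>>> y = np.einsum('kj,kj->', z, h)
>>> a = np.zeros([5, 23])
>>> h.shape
(5, 5)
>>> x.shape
(5, 5)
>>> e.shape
(5, 23)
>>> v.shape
(23, 23)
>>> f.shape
(5,)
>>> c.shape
(5, 5)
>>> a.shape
(5, 23)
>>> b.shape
(5, 5)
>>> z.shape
(5, 5)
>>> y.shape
()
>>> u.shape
()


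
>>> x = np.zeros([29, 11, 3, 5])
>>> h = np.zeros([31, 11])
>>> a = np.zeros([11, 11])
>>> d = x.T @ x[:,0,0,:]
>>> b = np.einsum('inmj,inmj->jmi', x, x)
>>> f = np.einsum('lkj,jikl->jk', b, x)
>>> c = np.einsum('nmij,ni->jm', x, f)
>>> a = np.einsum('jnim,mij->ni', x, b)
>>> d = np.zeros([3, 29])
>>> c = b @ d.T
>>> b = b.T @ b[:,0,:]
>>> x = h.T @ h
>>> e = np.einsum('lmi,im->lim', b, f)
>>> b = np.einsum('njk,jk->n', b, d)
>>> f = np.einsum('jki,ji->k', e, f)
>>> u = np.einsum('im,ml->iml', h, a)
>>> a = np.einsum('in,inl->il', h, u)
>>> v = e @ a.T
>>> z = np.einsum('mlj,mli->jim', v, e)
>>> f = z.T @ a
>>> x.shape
(11, 11)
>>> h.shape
(31, 11)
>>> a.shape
(31, 3)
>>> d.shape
(3, 29)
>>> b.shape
(29,)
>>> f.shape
(29, 3, 3)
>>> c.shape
(5, 3, 3)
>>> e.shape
(29, 29, 3)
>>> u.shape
(31, 11, 3)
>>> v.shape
(29, 29, 31)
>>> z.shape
(31, 3, 29)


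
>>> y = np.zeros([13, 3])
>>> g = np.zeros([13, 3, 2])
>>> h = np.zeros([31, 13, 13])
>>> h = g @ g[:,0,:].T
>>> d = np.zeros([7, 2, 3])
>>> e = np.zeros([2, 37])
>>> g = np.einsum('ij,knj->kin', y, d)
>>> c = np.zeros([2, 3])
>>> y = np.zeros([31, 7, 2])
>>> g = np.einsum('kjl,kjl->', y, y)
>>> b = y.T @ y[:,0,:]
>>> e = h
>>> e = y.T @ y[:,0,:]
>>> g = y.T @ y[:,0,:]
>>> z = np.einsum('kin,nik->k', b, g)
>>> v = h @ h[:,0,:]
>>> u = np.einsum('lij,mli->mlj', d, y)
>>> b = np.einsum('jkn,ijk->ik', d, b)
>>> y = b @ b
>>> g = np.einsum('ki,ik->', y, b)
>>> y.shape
(2, 2)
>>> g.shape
()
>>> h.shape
(13, 3, 13)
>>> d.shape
(7, 2, 3)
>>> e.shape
(2, 7, 2)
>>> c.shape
(2, 3)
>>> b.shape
(2, 2)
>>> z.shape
(2,)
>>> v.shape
(13, 3, 13)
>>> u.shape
(31, 7, 3)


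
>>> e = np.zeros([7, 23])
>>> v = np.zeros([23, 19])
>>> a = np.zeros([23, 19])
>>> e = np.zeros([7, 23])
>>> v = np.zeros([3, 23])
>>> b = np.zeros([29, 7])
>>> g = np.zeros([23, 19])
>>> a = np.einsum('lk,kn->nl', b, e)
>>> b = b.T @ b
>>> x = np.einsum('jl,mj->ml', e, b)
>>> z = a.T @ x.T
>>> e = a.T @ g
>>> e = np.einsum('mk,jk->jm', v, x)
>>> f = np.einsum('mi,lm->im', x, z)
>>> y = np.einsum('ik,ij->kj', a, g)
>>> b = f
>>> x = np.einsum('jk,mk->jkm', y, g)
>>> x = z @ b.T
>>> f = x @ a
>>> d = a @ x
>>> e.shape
(7, 3)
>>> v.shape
(3, 23)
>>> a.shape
(23, 29)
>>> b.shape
(23, 7)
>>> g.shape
(23, 19)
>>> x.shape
(29, 23)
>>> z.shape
(29, 7)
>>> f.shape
(29, 29)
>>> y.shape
(29, 19)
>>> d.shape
(23, 23)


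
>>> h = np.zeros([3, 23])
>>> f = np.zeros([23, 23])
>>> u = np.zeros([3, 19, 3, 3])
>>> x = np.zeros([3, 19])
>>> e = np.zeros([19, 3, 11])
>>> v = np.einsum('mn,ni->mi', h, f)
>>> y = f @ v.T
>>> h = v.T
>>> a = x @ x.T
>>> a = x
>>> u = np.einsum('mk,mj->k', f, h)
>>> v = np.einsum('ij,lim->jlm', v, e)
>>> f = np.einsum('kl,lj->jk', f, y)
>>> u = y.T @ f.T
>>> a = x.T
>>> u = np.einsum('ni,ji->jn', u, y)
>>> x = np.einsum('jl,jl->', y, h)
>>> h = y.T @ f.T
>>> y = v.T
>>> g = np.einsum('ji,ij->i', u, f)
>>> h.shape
(3, 3)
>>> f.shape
(3, 23)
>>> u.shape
(23, 3)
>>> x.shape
()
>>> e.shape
(19, 3, 11)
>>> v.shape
(23, 19, 11)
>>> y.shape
(11, 19, 23)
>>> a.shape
(19, 3)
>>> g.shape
(3,)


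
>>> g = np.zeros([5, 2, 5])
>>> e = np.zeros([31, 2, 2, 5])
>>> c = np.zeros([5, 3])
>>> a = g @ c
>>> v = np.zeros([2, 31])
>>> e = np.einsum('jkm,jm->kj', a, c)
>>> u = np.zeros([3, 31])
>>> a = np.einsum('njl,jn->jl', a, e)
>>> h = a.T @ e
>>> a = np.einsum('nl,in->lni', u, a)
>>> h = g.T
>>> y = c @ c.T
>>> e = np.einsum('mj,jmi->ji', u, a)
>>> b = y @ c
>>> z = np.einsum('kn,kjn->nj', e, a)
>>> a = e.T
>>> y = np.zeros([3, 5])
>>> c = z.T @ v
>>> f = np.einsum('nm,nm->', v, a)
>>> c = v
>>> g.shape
(5, 2, 5)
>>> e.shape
(31, 2)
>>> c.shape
(2, 31)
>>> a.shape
(2, 31)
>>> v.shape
(2, 31)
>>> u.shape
(3, 31)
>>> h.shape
(5, 2, 5)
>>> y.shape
(3, 5)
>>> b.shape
(5, 3)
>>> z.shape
(2, 3)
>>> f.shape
()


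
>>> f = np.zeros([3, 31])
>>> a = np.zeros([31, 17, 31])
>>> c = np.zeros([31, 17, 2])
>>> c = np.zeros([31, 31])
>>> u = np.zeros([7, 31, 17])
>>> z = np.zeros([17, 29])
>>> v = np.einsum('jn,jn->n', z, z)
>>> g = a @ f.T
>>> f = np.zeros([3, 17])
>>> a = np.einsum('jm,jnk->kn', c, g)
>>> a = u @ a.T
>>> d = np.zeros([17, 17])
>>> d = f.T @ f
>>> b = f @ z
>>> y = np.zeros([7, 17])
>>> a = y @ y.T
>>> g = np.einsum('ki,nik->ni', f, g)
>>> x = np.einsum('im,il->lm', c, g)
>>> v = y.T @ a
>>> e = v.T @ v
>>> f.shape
(3, 17)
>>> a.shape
(7, 7)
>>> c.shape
(31, 31)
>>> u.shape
(7, 31, 17)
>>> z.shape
(17, 29)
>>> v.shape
(17, 7)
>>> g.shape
(31, 17)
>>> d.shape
(17, 17)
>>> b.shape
(3, 29)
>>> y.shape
(7, 17)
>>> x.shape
(17, 31)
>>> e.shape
(7, 7)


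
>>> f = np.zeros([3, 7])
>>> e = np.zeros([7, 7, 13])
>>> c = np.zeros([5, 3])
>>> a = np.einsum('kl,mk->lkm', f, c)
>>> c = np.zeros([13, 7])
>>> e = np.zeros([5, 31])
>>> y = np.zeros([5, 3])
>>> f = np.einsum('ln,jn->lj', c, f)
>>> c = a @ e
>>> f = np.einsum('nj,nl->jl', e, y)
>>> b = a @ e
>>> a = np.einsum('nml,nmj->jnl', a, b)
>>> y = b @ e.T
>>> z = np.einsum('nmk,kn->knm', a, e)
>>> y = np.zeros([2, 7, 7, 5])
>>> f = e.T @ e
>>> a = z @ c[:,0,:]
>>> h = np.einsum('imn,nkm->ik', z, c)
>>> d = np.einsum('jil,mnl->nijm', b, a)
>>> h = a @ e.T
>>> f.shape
(31, 31)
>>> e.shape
(5, 31)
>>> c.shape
(7, 3, 31)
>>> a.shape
(5, 31, 31)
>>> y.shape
(2, 7, 7, 5)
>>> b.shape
(7, 3, 31)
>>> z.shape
(5, 31, 7)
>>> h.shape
(5, 31, 5)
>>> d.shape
(31, 3, 7, 5)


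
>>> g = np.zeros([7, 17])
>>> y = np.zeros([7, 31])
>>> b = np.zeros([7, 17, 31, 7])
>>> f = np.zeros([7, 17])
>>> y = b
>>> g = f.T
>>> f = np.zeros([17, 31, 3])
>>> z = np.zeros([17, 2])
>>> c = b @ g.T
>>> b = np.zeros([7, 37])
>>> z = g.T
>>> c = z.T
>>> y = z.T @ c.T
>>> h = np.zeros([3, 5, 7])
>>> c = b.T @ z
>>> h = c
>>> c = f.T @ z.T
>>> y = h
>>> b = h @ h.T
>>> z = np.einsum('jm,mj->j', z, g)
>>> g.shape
(17, 7)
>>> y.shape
(37, 17)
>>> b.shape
(37, 37)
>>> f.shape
(17, 31, 3)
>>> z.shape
(7,)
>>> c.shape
(3, 31, 7)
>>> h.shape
(37, 17)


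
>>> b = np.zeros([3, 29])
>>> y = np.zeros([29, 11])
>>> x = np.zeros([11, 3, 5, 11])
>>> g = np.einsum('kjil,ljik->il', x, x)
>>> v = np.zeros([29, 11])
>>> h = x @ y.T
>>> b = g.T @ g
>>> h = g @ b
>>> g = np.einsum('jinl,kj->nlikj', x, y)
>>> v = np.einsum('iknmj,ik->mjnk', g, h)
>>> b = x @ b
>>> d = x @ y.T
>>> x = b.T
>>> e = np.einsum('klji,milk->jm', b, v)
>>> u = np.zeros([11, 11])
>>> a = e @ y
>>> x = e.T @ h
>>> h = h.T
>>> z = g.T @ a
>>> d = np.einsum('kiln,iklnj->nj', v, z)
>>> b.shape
(11, 3, 5, 11)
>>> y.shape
(29, 11)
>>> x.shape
(29, 11)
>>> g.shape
(5, 11, 3, 29, 11)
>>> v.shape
(29, 11, 3, 11)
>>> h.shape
(11, 5)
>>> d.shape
(11, 11)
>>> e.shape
(5, 29)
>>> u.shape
(11, 11)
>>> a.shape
(5, 11)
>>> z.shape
(11, 29, 3, 11, 11)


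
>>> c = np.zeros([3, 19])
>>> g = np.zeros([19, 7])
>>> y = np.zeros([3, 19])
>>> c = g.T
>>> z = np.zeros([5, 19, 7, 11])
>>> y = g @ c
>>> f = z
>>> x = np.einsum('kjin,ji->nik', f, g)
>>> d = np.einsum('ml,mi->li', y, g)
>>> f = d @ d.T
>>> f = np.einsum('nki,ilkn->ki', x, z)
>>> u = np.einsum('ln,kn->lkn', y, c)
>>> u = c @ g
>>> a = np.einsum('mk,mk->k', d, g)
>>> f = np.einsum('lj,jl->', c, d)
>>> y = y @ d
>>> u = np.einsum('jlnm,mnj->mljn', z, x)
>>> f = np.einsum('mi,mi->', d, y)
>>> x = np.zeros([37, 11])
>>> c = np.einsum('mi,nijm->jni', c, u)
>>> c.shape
(5, 11, 19)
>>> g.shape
(19, 7)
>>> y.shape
(19, 7)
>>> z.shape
(5, 19, 7, 11)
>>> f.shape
()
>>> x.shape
(37, 11)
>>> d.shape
(19, 7)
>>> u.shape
(11, 19, 5, 7)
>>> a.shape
(7,)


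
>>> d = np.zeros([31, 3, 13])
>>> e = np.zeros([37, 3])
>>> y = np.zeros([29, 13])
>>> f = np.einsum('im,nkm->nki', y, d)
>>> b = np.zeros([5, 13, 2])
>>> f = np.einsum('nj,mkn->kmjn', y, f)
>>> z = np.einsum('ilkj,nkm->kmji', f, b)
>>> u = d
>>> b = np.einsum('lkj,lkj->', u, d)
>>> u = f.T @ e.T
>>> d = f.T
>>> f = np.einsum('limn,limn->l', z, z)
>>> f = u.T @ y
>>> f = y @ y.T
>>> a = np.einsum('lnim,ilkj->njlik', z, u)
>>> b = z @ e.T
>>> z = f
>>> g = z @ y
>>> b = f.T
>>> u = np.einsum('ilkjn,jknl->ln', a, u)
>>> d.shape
(29, 13, 31, 3)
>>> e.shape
(37, 3)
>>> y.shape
(29, 13)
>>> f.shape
(29, 29)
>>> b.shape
(29, 29)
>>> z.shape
(29, 29)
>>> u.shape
(37, 31)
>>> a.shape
(2, 37, 13, 29, 31)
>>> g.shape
(29, 13)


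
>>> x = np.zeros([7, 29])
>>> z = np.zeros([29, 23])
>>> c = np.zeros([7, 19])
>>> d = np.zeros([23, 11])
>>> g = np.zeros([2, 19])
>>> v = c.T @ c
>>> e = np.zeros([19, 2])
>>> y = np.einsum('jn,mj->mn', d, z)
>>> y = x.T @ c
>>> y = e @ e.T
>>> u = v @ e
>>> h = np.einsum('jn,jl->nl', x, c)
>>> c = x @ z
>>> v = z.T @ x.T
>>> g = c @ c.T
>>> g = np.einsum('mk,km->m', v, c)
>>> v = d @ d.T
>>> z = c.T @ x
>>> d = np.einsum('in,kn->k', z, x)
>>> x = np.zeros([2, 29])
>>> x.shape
(2, 29)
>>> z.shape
(23, 29)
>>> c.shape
(7, 23)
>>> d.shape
(7,)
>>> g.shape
(23,)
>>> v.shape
(23, 23)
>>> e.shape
(19, 2)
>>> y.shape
(19, 19)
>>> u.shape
(19, 2)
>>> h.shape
(29, 19)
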